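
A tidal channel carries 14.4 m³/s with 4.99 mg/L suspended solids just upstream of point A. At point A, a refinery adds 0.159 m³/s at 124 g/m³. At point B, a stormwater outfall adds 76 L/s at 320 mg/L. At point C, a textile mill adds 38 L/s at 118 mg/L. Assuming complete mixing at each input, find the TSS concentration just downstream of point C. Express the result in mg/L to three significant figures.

8.20 mg/L

After input A: C = (14.4·4.99 + 0.159·124) / 14.56 = 6.29 mg/L.
76 L/s = 0.076 m³/s.
After input B: C = (14.56·6.29 + 0.076·320) / 14.64 = 7.919 mg/L.
38 L/s = 0.038 m³/s.
After input C: C = (14.64·7.919 + 0.038·118) / 14.67 = 8.204 mg/L.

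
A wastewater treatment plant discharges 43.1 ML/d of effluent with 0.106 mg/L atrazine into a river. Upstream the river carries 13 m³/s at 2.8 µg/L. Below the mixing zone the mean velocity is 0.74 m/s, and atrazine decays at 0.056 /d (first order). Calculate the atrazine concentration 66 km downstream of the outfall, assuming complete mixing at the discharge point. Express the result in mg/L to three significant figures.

0.00624 mg/L

43.1 ML/d = 0.4988 m³/s.
2.8 µg/L = 0.0028 mg/L.
After complete mixing, C₀ = (0.4988·0.106 + 13·0.0028) / 13.5 = 0.006614 mg/L.
Travel time t = 6.6e+04 m / 0.74 m/s = 8.919e+04 s = 1.032 d.
C = 0.006614·exp(−0.056·1.032) = 0.006614·0.9438 = 0.006242 mg/L.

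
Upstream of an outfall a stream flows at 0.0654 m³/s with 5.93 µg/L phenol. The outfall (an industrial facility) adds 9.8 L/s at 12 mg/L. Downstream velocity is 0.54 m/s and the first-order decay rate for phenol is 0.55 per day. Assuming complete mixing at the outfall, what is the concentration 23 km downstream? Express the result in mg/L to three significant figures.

1.20 mg/L

9.8 L/s = 0.0098 m³/s.
5.93 µg/L = 0.00593 mg/L.
After complete mixing, C₀ = (0.0098·12 + 0.0654·0.00593) / 0.0752 = 1.569 mg/L.
Travel time t = 2.3e+04 m / 0.54 m/s = 4.259e+04 s = 0.493 d.
C = 1.569·exp(−0.55·0.493) = 1.569·0.7625 = 1.196 mg/L.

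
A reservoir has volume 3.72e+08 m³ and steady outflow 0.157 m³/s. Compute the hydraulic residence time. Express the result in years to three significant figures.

Q = 0.157 m³/s × 3.156e+07 s/yr = 4.955e+06 m³/yr.
Hydraulic residence time τ = V/Q = 3.72e+08/4.955e+06 = 75.08 yr.

75.1 yr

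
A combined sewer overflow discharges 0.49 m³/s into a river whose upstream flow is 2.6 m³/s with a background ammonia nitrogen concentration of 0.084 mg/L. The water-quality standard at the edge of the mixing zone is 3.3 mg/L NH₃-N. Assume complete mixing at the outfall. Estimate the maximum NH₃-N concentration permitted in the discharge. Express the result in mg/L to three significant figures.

Mass balance: 3.3·3.09 = 0.49·Cₑ + 2.6·0.084.
Cₑ = (10.2 − 0.2184) / 0.49 = 20.36 mg/L.

20.4 mg/L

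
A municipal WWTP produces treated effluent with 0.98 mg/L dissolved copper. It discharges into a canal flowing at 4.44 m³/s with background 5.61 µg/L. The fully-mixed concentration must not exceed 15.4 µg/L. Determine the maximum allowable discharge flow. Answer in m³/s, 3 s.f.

0.0451 m³/s

5.61 µg/L = 0.00561 mg/L.
15.4 µg/L = 0.0154 mg/L.
Mass balance at complete mixing: C_std·(Q_w + Q_r) = Q_w·C_e + Q_r·C_b.
Rearranging, Q_w = Q_r·(C_std − C_b)/(C_e − C_std) = 4.44·(0.0154 − 0.00561) / (0.98 − 0.0154) = 0.04506 m³/s.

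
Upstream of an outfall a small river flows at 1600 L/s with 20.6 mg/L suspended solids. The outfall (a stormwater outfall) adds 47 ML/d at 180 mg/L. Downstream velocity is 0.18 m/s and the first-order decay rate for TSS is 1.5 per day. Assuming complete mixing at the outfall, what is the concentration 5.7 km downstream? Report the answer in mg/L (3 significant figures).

35.2 mg/L

47 ML/d = 0.544 m³/s.
1600 L/s = 1.6 m³/s.
After complete mixing, C₀ = (0.544·180 + 1.6·20.6) / 2.144 = 61.04 mg/L.
Travel time t = 5700 m / 0.18 m/s = 3.167e+04 s = 0.3665 d.
C = 61.04·exp(−1.5·0.3665) = 61.04·0.5771 = 35.23 mg/L.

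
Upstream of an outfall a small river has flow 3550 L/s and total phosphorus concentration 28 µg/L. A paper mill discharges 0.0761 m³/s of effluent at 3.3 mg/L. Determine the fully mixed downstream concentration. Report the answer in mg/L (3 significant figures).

0.0967 mg/L

3550 L/s = 3.55 m³/s.
28 µg/L = 0.028 mg/L.
Flow-weighted mixing gives C = (0.0761·3.3 + 3.55·0.028) / (0.0761 + 3.55) = 0.3505/3.626 = 0.09667 mg/L.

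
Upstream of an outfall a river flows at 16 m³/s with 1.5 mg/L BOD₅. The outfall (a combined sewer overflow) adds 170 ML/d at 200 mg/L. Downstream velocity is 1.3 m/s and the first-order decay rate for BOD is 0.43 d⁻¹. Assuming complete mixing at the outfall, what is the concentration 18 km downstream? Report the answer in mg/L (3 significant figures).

21.7 mg/L

170 ML/d = 1.968 m³/s.
After complete mixing, C₀ = (1.968·200 + 16·1.5) / 17.97 = 23.24 mg/L.
Travel time t = 1.8e+04 m / 1.3 m/s = 1.385e+04 s = 0.1603 d.
C = 23.24·exp(−0.43·0.1603) = 23.24·0.9334 = 21.69 mg/L.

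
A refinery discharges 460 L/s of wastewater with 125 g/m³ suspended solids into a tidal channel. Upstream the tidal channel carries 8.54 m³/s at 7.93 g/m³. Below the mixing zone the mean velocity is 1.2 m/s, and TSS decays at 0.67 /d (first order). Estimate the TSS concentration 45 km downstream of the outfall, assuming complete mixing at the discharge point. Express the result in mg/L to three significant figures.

10.4 mg/L

460 L/s = 0.46 m³/s.
After complete mixing, C₀ = (0.46·125 + 8.54·7.93) / 9 = 13.91 mg/L.
Travel time t = 4.5e+04 m / 1.2 m/s = 3.75e+04 s = 0.434 d.
C = 13.91·exp(−0.67·0.434) = 13.91·0.7477 = 10.4 mg/L.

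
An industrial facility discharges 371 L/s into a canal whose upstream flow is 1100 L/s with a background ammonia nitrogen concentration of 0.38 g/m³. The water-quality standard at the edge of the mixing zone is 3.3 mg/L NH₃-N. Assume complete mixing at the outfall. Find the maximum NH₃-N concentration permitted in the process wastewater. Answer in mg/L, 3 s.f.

371 L/s = 0.371 m³/s.
1100 L/s = 1.1 m³/s.
Mass balance: 3.3·1.471 = 0.371·Cₑ + 1.1·0.38.
Cₑ = (4.854 − 0.418) / 0.371 = 11.96 mg/L.

12.0 mg/L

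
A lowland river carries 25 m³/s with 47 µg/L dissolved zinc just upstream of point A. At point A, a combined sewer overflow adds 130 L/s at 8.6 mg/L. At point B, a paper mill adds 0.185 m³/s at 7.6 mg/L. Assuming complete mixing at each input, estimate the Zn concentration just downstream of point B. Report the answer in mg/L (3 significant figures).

47 µg/L = 0.047 mg/L.
130 L/s = 0.13 m³/s.
After input A: C = (25·0.047 + 0.13·8.6) / 25.13 = 0.09125 mg/L.
After input B: C = (25.13·0.09125 + 0.185·7.6) / 25.31 = 0.1461 mg/L.

0.146 mg/L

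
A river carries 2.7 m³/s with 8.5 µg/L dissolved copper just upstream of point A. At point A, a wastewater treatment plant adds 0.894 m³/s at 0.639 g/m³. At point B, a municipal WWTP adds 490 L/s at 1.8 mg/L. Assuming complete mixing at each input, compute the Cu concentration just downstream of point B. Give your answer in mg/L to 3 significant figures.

8.5 µg/L = 0.0085 mg/L.
After input A: C = (2.7·0.0085 + 0.894·0.639) / 3.594 = 0.1653 mg/L.
490 L/s = 0.49 m³/s.
After input B: C = (3.594·0.1653 + 0.49·1.8) / 4.084 = 0.3615 mg/L.

0.361 mg/L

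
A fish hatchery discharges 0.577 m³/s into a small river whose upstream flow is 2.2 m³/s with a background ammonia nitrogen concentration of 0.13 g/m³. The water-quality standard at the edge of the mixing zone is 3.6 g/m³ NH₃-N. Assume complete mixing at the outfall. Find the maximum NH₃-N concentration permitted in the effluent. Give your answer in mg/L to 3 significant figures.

Mass balance: 3.6·2.777 = 0.577·Cₑ + 2.2·0.13.
Cₑ = (9.997 − 0.286) / 0.577 = 16.83 mg/L.

16.8 mg/L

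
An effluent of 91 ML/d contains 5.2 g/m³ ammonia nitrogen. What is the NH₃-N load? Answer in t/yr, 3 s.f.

91 ML/d = 1.053 m³/s.
Mass flux = Q·C = 1.053 m³/s × 5.2 g/m³ = 5.477 g/s.
= 5.477 g/s × 31.56 = 172.8 t/yr.

173 t/yr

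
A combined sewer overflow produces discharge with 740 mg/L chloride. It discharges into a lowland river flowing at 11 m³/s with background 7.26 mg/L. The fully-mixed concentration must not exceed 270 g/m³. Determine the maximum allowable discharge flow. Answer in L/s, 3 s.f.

6150 L/s

Mass balance at complete mixing: C_std·(Q_w + Q_r) = Q_w·C_e + Q_r·C_b.
Rearranging, Q_w = Q_r·(C_std − C_b)/(C_e − C_std) = 11·(270 − 7.26) / (740 − 270) = 6.149 m³/s.
= 6149 L/s.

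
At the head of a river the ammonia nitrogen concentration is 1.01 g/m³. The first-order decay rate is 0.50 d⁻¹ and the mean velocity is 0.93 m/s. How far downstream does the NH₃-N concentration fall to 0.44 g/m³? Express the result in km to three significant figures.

134 km

From C = C₀·e^(−kt), t = ln(C₀/C)/k = ln(1.01/0.44)/0.50 = 0.8309/0.50 = 1.662 d.
Distance = v·t = 0.93 m/s × 1.436e+05 s = 1.335e+05 m = 133.5 km.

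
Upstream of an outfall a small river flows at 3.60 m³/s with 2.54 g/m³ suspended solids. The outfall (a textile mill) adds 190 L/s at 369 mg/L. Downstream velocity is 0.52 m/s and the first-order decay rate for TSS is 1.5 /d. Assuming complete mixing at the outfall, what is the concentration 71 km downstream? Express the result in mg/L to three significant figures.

1.95 mg/L

190 L/s = 0.19 m³/s.
After complete mixing, C₀ = (0.19·369 + 3.6·2.54) / 3.79 = 20.91 mg/L.
Travel time t = 7.1e+04 m / 0.52 m/s = 1.365e+05 s = 1.58 d.
C = 20.91·exp(−1.5·1.58) = 20.91·0.09344 = 1.954 mg/L.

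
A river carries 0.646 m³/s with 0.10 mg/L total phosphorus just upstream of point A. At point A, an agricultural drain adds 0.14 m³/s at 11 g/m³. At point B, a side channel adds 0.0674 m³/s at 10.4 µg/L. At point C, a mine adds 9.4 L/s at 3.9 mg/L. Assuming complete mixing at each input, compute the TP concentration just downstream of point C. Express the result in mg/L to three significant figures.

After input A: C = (0.646·0.1 + 0.14·11) / 0.786 = 2.041 mg/L.
10.4 µg/L = 0.0104 mg/L.
After input B: C = (0.786·2.041 + 0.0674·0.0104) / 0.8534 = 1.881 mg/L.
9.4 L/s = 0.0094 m³/s.
After input C: C = (0.8534·1.881 + 0.0094·3.9) / 0.8628 = 1.903 mg/L.

1.90 mg/L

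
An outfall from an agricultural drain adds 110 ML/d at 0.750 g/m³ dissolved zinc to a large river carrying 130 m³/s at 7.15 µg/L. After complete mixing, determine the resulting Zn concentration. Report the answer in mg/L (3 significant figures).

0.0144 mg/L

110 ML/d = 1.273 m³/s.
7.15 µg/L = 0.00715 mg/L.
Conservation of mass across the mixing zone: C = (1.273·0.75 + 130·0.00715) / (1.273 + 130) = 1.884/131.3 = 0.01435 mg/L.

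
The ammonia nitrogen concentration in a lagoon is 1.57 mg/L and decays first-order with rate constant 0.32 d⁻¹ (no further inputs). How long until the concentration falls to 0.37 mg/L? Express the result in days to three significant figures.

4.52 d

t = ln(C₀/C)/k = ln(1.57/0.37)/0.32 = 1.445/0.32 = 4.517 d.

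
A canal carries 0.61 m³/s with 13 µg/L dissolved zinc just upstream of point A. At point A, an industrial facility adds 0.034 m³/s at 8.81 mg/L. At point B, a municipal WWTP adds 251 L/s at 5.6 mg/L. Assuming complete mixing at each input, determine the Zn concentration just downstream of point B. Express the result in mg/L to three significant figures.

1.91 mg/L

13 µg/L = 0.013 mg/L.
After input A: C = (0.61·0.013 + 0.034·8.81) / 0.644 = 0.4774 mg/L.
251 L/s = 0.251 m³/s.
After input B: C = (0.644·0.4774 + 0.251·5.6) / 0.895 = 1.914 mg/L.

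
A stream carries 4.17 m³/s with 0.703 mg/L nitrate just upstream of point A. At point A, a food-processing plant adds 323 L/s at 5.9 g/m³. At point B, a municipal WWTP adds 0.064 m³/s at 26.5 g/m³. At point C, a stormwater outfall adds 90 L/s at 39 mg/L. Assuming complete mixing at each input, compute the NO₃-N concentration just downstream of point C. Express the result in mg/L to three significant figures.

323 L/s = 0.323 m³/s.
After input A: C = (4.17·0.703 + 0.323·5.9) / 4.493 = 1.077 mg/L.
After input B: C = (4.493·1.077 + 0.064·26.5) / 4.557 = 1.434 mg/L.
90 L/s = 0.09 m³/s.
After input C: C = (4.557·1.434 + 0.09·39) / 4.647 = 2.161 mg/L.

2.16 mg/L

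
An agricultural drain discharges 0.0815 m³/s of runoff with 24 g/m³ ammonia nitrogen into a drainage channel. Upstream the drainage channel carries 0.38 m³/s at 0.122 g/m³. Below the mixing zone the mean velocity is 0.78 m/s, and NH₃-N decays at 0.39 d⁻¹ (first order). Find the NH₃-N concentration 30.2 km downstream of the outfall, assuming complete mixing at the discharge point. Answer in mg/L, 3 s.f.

3.64 mg/L

After complete mixing, C₀ = (0.0815·24 + 0.38·0.122) / 0.4615 = 4.339 mg/L.
Travel time t = 3.02e+04 m / 0.78 m/s = 3.872e+04 s = 0.4481 d.
C = 4.339·exp(−0.39·0.4481) = 4.339·0.8397 = 3.643 mg/L.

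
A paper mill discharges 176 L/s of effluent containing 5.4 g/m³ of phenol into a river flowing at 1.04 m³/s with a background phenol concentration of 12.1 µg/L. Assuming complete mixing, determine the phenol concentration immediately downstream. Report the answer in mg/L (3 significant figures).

0.792 mg/L

176 L/s = 0.176 m³/s.
12.1 µg/L = 0.0121 mg/L.
By mass balance at complete mixing, C = (0.176·5.4 + 1.04·0.0121) / (0.176 + 1.04) = 0.963/1.216 = 0.7919 mg/L.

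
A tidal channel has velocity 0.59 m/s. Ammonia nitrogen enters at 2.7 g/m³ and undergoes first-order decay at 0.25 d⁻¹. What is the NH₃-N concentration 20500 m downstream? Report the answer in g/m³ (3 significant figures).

Travel time t = 20500 m / 0.59 m/s = 2.05e+04/0.59 = 3.475e+04 s = 0.4022 d.
First-order decay: C = 2.7·exp(−0.25·0.4022) = 2.7·0.9044 = 2.442 g/m³.

2.44 g/m³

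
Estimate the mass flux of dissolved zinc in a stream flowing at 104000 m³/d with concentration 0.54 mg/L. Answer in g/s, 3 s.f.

104000 m³/d = 1.204 m³/s.
Mass flux = Q·C = 1.204 m³/s × 0.54 g/m³ = 0.65 g/s.

0.650 g/s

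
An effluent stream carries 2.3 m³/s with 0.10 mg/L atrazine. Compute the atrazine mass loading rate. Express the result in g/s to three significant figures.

Mass flux = Q·C = 2.3 m³/s × 0.1 g/m³ = 0.23 g/s.

0.230 g/s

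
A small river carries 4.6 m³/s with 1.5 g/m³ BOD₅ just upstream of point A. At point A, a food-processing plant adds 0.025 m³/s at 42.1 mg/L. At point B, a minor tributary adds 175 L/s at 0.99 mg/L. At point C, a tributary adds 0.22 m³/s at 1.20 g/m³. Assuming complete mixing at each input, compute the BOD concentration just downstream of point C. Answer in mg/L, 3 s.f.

After input A: C = (4.6·1.5 + 0.025·42.1) / 4.625 = 1.719 mg/L.
175 L/s = 0.175 m³/s.
After input B: C = (4.625·1.719 + 0.175·0.99) / 4.8 = 1.693 mg/L.
After input C: C = (4.8·1.693 + 0.22·1.2) / 5.02 = 1.671 mg/L.

1.67 mg/L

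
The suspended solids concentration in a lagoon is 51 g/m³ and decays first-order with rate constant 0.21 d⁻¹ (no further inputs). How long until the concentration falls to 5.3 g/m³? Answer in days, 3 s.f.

t = ln(C₀/C)/k = ln(51/5.3)/0.21 = 2.264/0.21 = 10.78 d.

10.8 d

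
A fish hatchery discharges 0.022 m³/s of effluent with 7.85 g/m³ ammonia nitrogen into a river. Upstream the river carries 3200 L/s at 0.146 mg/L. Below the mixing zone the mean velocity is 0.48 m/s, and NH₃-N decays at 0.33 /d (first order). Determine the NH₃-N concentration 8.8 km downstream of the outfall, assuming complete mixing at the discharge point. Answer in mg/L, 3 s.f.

3200 L/s = 3.2 m³/s.
After complete mixing, C₀ = (0.022·7.85 + 3.2·0.146) / 3.222 = 0.1986 mg/L.
Travel time t = 8800 m / 0.48 m/s = 1.833e+04 s = 0.2122 d.
C = 0.1986·exp(−0.33·0.2122) = 0.1986·0.9324 = 0.1852 mg/L.

0.185 mg/L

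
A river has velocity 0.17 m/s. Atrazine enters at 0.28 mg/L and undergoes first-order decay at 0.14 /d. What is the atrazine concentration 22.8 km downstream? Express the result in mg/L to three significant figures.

Travel time t = 22.8 km / 0.17 m/s = 2.28e+04/0.17 = 1.341e+05 s = 1.552 d.
First-order decay: C = 0.28·exp(−0.14·1.552) = 0.28·0.8047 = 0.2253 mg/L.

0.225 mg/L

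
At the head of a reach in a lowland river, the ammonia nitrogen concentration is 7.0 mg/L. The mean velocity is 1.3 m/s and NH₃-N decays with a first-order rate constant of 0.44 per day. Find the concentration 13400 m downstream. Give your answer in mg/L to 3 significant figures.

Travel time t = 13400 m / 1.3 m/s = 1.34e+04/1.3 = 1.031e+04 s = 0.1193 d.
First-order decay: C = 7.0·exp(−0.44·0.1193) = 7.0·0.9489 = 6.642 mg/L.

6.64 mg/L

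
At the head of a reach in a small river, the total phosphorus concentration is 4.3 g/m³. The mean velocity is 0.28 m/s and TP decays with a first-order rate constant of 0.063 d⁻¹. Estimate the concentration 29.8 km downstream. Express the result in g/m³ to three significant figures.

3.98 g/m³

Travel time t = 29.8 km / 0.28 m/s = 2.98e+04/0.28 = 1.064e+05 s = 1.232 d.
First-order decay: C = 4.3·exp(−0.063·1.232) = 4.3·0.9253 = 3.979 g/m³.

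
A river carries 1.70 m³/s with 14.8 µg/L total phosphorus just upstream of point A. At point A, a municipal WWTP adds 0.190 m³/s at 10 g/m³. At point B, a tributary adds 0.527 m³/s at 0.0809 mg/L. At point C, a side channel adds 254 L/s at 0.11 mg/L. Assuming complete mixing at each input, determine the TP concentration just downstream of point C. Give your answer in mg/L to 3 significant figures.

14.8 µg/L = 0.0148 mg/L.
After input A: C = (1.7·0.0148 + 0.19·10) / 1.89 = 1.019 mg/L.
After input B: C = (1.89·1.019 + 0.527·0.0809) / 2.417 = 0.8141 mg/L.
254 L/s = 0.254 m³/s.
After input C: C = (2.417·0.8141 + 0.254·0.11) / 2.671 = 0.7472 mg/L.

0.747 mg/L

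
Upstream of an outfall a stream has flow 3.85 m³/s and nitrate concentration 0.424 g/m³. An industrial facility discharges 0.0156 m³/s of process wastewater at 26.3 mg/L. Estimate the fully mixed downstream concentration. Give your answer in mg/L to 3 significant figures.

0.528 mg/L

Conservation of mass across the mixing zone: C = (0.0156·26.3 + 3.85·0.424) / (0.0156 + 3.85) = 2.043/3.866 = 0.5284 mg/L.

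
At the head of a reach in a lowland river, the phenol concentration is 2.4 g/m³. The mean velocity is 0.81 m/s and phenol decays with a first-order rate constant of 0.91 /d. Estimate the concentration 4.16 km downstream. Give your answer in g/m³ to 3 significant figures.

Travel time t = 4.16 km / 0.81 m/s = 4160/0.81 = 5136 s = 0.05944 d.
First-order decay: C = 2.4·exp(−0.91·0.05944) = 2.4·0.9473 = 2.274 g/m³.

2.27 g/m³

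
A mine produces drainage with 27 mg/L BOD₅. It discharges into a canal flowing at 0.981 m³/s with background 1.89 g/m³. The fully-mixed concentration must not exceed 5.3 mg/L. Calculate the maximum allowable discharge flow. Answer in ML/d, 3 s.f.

Mass balance at complete mixing: C_std·(Q_w + Q_r) = Q_w·C_e + Q_r·C_b.
Rearranging, Q_w = Q_r·(C_std − C_b)/(C_e − C_std) = 0.981·(5.3 − 1.89) / (27 − 5.3) = 0.1542 m³/s.
= 13.32 ML/d.

13.3 ML/d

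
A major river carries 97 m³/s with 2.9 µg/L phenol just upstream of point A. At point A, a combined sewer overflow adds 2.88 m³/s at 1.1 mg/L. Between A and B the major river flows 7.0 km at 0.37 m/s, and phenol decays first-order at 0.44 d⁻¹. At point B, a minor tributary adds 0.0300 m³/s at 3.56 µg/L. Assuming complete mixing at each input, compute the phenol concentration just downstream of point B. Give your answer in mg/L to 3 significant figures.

0.0314 mg/L

2.9 µg/L = 0.0029 mg/L.
After input A: C = (97·0.0029 + 2.88·1.1) / 99.88 = 0.03453 mg/L.
Over the 7.0 km reach to input B (t = 1.892e+04 s = 0.219 d), decay gives C = 0.03453·exp(−0.44·0.219) = 0.03136 mg/L.
3.56 µg/L = 0.00356 mg/L.
After input B: C = (99.88·0.03136 + 0.03·0.00356) / 99.91 = 0.03135 mg/L.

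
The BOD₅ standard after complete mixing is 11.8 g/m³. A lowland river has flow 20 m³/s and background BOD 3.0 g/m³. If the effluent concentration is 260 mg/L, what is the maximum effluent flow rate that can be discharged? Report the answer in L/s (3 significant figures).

Mass balance at complete mixing: C_std·(Q_w + Q_r) = Q_w·C_e + Q_r·C_b.
Rearranging, Q_w = Q_r·(C_std − C_b)/(C_e − C_std) = 20·(11.8 − 3) / (260 − 11.8) = 0.7091 m³/s.
= 709.1 L/s.

709 L/s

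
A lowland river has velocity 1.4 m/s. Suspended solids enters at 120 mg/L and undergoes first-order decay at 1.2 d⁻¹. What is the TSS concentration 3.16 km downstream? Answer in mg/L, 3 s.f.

Travel time t = 3.16 km / 1.4 m/s = 3160/1.4 = 2257 s = 0.02612 d.
First-order decay: C = 120·exp(−1.2·0.02612) = 120·0.9691 = 116.3 mg/L.

116 mg/L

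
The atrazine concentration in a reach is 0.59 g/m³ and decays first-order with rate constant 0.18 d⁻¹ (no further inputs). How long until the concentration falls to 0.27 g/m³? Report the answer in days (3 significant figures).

t = ln(C₀/C)/k = ln(0.59/0.27)/0.18 = 0.7817/0.18 = 4.343 d.

4.34 d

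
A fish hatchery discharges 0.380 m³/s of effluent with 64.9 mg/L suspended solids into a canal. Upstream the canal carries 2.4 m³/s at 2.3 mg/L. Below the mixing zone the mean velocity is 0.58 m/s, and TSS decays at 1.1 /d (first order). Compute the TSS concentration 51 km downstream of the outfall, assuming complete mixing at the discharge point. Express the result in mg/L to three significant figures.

After complete mixing, C₀ = (0.38·64.9 + 2.4·2.3) / 2.78 = 10.86 mg/L.
Travel time t = 5.1e+04 m / 0.58 m/s = 8.793e+04 s = 1.018 d.
C = 10.86·exp(−1.1·1.018) = 10.86·0.3264 = 3.544 mg/L.

3.54 mg/L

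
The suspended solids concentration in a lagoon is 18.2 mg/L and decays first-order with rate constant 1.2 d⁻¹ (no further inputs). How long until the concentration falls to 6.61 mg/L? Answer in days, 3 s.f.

0.844 d

t = ln(C₀/C)/k = ln(18.2/6.61)/1.2 = 1.013/1.2 = 0.844 d.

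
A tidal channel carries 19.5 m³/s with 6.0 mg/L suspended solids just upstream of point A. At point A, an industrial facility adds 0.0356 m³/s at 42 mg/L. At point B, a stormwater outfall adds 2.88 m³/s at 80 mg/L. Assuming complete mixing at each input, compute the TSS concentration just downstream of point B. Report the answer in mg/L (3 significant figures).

After input A: C = (19.5·6 + 0.0356·42) / 19.54 = 6.066 mg/L.
After input B: C = (19.54·6.066 + 2.88·80) / 22.42 = 15.56 mg/L.

15.6 mg/L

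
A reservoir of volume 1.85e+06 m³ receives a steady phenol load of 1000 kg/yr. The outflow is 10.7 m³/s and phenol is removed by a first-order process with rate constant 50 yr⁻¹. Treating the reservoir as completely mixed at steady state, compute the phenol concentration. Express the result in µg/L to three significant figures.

Outflow Q = 10.7 m³/s × 3.156e+07 s/yr = 3.377e+08 m³/yr.
Steady-state CSTR mass balance: W = Q·C + k·V·C, so C = W/(Q + kV).
Q + kV = 3.377e+08 + 50·1.85e+06 = 4.302e+08 m³/yr.
C = 1000/4.302e+08 = 2.325e-06 kg/m³ = 0.002325 mg/L = 2.325 µg/L.

2.32 µg/L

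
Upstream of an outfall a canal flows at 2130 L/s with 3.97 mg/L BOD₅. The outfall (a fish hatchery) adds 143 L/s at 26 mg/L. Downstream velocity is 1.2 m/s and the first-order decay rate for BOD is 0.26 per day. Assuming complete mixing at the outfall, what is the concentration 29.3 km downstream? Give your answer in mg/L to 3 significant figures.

143 L/s = 0.143 m³/s.
2130 L/s = 2.13 m³/s.
After complete mixing, C₀ = (0.143·26 + 2.13·3.97) / 2.273 = 5.356 mg/L.
Travel time t = 2.93e+04 m / 1.2 m/s = 2.442e+04 s = 0.2826 d.
C = 5.356·exp(−0.26·0.2826) = 5.356·0.9292 = 4.977 mg/L.

4.98 mg/L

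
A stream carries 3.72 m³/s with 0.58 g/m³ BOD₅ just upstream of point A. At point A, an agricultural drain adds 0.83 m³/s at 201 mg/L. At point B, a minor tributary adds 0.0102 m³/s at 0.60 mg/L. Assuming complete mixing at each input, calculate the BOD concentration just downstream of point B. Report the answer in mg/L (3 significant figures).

37.1 mg/L

After input A: C = (3.72·0.58 + 0.83·201) / 4.55 = 37.14 mg/L.
After input B: C = (4.55·37.14 + 0.0102·0.6) / 4.56 = 37.06 mg/L.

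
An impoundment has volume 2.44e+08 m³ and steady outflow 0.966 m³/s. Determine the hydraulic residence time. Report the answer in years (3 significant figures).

Q = 0.966 m³/s × 3.156e+07 s/yr = 3.048e+07 m³/yr.
Hydraulic residence time τ = V/Q = 2.44e+08/3.048e+07 = 8.004 yr.

8.00 yr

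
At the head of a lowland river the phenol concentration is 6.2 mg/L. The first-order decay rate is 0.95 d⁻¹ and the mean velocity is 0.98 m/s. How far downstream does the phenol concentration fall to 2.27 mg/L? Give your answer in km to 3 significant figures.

From C = C₀·e^(−kt), t = ln(C₀/C)/k = ln(6.2/2.27)/0.95 = 1.005/0.95 = 1.058 d.
Distance = v·t = 0.98 m/s × 9.138e+04 s = 8.955e+04 m = 89.55 km.

89.6 km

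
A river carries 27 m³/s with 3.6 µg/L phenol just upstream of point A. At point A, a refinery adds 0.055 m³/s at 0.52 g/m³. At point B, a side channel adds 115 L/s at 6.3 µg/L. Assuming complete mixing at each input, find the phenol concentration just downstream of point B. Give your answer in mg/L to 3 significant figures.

0.00466 mg/L

3.6 µg/L = 0.0036 mg/L.
After input A: C = (27·0.0036 + 0.055·0.52) / 27.05 = 0.00465 mg/L.
115 L/s = 0.115 m³/s.
6.3 µg/L = 0.0063 mg/L.
After input B: C = (27.05·0.00465 + 0.115·0.0063) / 27.17 = 0.004657 mg/L.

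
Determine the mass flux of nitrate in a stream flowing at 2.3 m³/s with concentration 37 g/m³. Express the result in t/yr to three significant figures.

Mass flux = Q·C = 2.3 m³/s × 37 g/m³ = 85.1 g/s.
= 85.1 g/s × 31.56 = 2686 t/yr.

2690 t/yr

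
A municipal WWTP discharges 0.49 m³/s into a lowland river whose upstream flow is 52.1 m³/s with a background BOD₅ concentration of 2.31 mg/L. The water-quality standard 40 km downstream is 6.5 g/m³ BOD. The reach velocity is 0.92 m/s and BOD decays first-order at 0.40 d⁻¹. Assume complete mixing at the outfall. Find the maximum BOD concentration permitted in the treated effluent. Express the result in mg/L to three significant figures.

Travel time to the compliance point: t = 4e+04/0.92 = 4.348e+04 s = 0.5032 d; decay factor exp(−0.40·0.5032) = 0.8177.
So the concentration just after mixing may be at most 6.5/0.8177 = 7.949 mg/L.
Mass balance: 7.949·52.59 = 0.49·Cₑ + 52.1·2.31.
Cₑ = (418.1 − 120.4) / 0.49 = 607.6 mg/L.

608 mg/L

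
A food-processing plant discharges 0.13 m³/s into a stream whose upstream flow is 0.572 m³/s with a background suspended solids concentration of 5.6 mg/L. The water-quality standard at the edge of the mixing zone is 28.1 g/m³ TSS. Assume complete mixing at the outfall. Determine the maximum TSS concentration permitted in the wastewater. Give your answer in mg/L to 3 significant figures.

127 mg/L

Mass balance: 28.1·0.702 = 0.13·Cₑ + 0.572·5.6.
Cₑ = (19.73 − 3.203) / 0.13 = 127.1 mg/L.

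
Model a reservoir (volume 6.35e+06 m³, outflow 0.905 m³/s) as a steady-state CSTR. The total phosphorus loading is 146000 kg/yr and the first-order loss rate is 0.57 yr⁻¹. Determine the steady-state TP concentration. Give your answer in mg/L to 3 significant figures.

Outflow Q = 0.905 m³/s × 3.156e+07 s/yr = 2.856e+07 m³/yr.
Steady-state CSTR mass balance: W = Q·C + k·V·C, so C = W/(Q + kV).
Q + kV = 2.856e+07 + 0.57·6.35e+06 = 3.218e+07 m³/yr.
C = 146000/3.218e+07 = 0.004537 kg/m³ = 4.537 mg/L.

4.54 mg/L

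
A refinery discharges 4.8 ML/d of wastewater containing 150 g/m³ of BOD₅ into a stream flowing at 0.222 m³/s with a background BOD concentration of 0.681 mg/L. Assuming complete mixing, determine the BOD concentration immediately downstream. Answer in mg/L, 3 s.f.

4.8 ML/d = 0.05556 m³/s.
Flow-weighted mixing gives C = (0.05556·150 + 0.222·0.681) / (0.05556 + 0.222) = 8.485/0.2776 = 30.57 mg/L.

30.6 mg/L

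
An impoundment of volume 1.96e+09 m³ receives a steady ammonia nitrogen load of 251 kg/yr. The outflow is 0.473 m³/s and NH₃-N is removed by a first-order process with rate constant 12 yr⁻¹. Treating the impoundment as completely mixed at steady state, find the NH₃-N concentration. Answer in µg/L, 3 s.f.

Outflow Q = 0.473 m³/s × 3.156e+07 s/yr = 1.493e+07 m³/yr.
Steady-state CSTR mass balance: W = Q·C + k·V·C, so C = W/(Q + kV).
Q + kV = 1.493e+07 + 12·1.96e+09 = 2.353e+10 m³/yr.
C = 251/2.353e+10 = 1.067e-08 kg/m³ = 1.067e-05 mg/L = 0.01067 µg/L.

0.0107 µg/L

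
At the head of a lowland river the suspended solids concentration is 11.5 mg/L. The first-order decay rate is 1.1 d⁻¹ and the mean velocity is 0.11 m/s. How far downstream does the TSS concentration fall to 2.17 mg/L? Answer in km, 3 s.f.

From C = C₀·e^(−kt), t = ln(C₀/C)/k = ln(11.5/2.17)/1.1 = 1.668/1.1 = 1.516 d.
Distance = v·t = 0.11 m/s × 1.31e+05 s = 1.441e+04 m = 14.41 km.

14.4 km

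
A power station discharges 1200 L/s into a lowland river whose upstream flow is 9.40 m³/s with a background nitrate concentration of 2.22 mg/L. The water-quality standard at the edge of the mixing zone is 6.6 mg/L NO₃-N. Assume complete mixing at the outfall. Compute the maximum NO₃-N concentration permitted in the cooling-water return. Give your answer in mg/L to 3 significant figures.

40.9 mg/L

1200 L/s = 1.2 m³/s.
Mass balance: 6.6·10.6 = 1.2·Cₑ + 9.4·2.22.
Cₑ = (69.96 − 20.87) / 1.2 = 40.91 mg/L.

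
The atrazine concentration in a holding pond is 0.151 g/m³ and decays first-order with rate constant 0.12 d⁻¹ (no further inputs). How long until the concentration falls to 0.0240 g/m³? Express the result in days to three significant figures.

t = ln(C₀/C)/k = ln(0.151/0.0240)/0.12 = 1.839/0.12 = 15.33 d.

15.3 d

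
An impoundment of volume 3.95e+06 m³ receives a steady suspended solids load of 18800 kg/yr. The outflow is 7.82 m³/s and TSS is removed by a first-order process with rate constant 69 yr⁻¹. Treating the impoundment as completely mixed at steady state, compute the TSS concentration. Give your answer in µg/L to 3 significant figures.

Outflow Q = 7.82 m³/s × 3.156e+07 s/yr = 2.468e+08 m³/yr.
Steady-state CSTR mass balance: W = Q·C + k·V·C, so C = W/(Q + kV).
Q + kV = 2.468e+08 + 69·3.95e+06 = 5.193e+08 m³/yr.
C = 18800/5.193e+08 = 3.62e-05 kg/m³ = 0.0362 mg/L = 36.2 µg/L.

36.2 µg/L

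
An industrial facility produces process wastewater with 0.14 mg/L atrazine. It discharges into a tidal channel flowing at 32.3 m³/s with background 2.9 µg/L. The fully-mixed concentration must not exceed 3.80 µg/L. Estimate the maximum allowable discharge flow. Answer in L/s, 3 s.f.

213 L/s

2.9 µg/L = 0.0029 mg/L.
3.80 µg/L = 0.0038 mg/L.
Mass balance at complete mixing: C_std·(Q_w + Q_r) = Q_w·C_e + Q_r·C_b.
Rearranging, Q_w = Q_r·(C_std − C_b)/(C_e − C_std) = 32.3·(0.0038 − 0.0029) / (0.14 − 0.0038) = 0.2134 m³/s.
= 213.4 L/s.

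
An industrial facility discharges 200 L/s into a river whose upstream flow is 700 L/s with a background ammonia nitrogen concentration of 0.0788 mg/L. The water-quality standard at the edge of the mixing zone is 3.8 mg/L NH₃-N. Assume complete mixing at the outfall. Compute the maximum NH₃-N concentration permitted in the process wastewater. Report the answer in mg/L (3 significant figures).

16.8 mg/L

200 L/s = 0.2 m³/s.
700 L/s = 0.7 m³/s.
Mass balance: 3.8·0.9 = 0.2·Cₑ + 0.7·0.0788.
Cₑ = (3.42 − 0.05516) / 0.2 = 16.82 mg/L.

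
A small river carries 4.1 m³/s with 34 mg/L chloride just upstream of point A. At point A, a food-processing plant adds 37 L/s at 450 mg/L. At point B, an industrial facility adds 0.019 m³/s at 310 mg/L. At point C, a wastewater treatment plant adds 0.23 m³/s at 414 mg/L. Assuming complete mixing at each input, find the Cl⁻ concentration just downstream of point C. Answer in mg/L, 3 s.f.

37 L/s = 0.037 m³/s.
After input A: C = (4.1·34 + 0.037·450) / 4.137 = 37.72 mg/L.
After input B: C = (4.137·37.72 + 0.019·310) / 4.156 = 38.97 mg/L.
After input C: C = (4.156·38.97 + 0.23·414) / 4.386 = 58.63 mg/L.

58.6 mg/L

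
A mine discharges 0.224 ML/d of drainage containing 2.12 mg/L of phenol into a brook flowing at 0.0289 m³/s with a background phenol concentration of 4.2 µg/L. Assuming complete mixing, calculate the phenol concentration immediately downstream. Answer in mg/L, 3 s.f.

0.224 ML/d = 0.002593 m³/s.
4.2 µg/L = 0.0042 mg/L.
By mass balance at complete mixing, C = (0.002593·2.12 + 0.0289·0.0042) / (0.002593 + 0.0289) = 0.005618/0.03149 = 0.1784 mg/L.

0.178 mg/L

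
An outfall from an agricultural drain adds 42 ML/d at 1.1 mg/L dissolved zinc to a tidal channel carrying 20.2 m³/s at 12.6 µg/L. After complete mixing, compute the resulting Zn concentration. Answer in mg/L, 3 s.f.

42 ML/d = 0.4861 m³/s.
12.6 µg/L = 0.0126 mg/L.
Conservation of mass across the mixing zone: C = (0.4861·1.1 + 20.2·0.0126) / (0.4861 + 20.2) = 0.7892/20.69 = 0.03815 mg/L.

0.0382 mg/L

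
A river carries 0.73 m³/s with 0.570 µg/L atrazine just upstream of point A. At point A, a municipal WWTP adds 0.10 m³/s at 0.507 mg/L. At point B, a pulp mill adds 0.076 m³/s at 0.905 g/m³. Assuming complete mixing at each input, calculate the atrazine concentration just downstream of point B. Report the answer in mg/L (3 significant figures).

0.132 mg/L

0.570 µg/L = 0.00057 mg/L.
After input A: C = (0.73·0.00057 + 0.1·0.507) / 0.83 = 0.06159 mg/L.
After input B: C = (0.83·0.06159 + 0.076·0.905) / 0.906 = 0.1323 mg/L.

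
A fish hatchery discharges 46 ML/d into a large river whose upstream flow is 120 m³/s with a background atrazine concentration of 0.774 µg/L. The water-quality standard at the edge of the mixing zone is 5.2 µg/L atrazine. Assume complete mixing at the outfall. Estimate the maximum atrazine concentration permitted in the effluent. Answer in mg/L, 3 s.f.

1.00 mg/L

46 ML/d = 0.5324 m³/s.
0.774 µg/L = 0.000774 mg/L.
5.2 µg/L = 0.0052 mg/L.
Mass balance: 0.0052·120.5 = 0.5324·Cₑ + 120·0.000774.
Cₑ = (0.6268 − 0.09288) / 0.5324 = 1.003 mg/L.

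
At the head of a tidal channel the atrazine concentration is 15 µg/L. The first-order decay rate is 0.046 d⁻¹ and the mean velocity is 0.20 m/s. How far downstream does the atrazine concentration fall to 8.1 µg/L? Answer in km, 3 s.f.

From C = C₀·e^(−kt), t = ln(C₀/C)/k = ln(15/8.1)/0.046 = 0.6162/0.046 = 13.4 d.
Distance = v·t = 0.20 m/s × 1.157e+06 s = 2.315e+05 m = 231.5 km.

231 km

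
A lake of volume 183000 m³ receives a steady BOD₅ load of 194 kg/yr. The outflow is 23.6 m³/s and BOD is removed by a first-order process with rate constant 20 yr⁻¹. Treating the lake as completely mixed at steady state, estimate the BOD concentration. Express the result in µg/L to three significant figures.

0.259 µg/L

Outflow Q = 23.6 m³/s × 3.156e+07 s/yr = 7.448e+08 m³/yr.
Steady-state CSTR mass balance: W = Q·C + k·V·C, so C = W/(Q + kV).
Q + kV = 7.448e+08 + 20·183000 = 7.484e+08 m³/yr.
C = 194/7.484e+08 = 2.592e-07 kg/m³ = 0.0002592 mg/L = 0.2592 µg/L.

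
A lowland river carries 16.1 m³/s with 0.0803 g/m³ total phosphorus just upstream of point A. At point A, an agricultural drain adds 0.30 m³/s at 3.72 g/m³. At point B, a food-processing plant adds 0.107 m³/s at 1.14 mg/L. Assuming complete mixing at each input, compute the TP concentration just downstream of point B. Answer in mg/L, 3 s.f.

After input A: C = (16.1·0.0803 + 0.3·3.72) / 16.4 = 0.1469 mg/L.
After input B: C = (16.4·0.1469 + 0.107·1.14) / 16.51 = 0.1533 mg/L.

0.153 mg/L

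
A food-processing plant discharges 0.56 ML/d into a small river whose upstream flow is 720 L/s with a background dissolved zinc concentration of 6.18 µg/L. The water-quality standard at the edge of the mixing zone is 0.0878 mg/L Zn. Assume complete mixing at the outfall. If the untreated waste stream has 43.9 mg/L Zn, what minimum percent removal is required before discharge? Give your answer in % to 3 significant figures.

79.1 %

0.56 ML/d = 0.006481 m³/s.
720 L/s = 0.72 m³/s.
6.18 µg/L = 0.00618 mg/L.
Mass balance: 0.0878·0.7265 = 0.006481·Cₑ + 0.72·0.00618.
Cₑ = (0.06379 − 0.00445) / 0.006481 = 9.155 mg/L.
Required removal = 1 − 9.155/43.9 = 79.15 %.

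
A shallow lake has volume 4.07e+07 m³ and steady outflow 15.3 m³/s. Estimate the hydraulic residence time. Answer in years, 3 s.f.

0.0843 yr

Q = 15.3 m³/s × 3.156e+07 s/yr = 4.828e+08 m³/yr.
Hydraulic residence time τ = V/Q = 4.07e+07/4.828e+08 = 0.08429 yr.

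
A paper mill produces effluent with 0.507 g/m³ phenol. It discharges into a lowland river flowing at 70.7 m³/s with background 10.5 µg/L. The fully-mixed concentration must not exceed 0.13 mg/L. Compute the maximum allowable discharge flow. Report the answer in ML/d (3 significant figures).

10.5 µg/L = 0.0105 mg/L.
Mass balance at complete mixing: C_std·(Q_w + Q_r) = Q_w·C_e + Q_r·C_b.
Rearranging, Q_w = Q_r·(C_std − C_b)/(C_e − C_std) = 70.7·(0.13 − 0.0105) / (0.507 − 0.13) = 22.41 m³/s.
= 1936 ML/d.

1940 ML/d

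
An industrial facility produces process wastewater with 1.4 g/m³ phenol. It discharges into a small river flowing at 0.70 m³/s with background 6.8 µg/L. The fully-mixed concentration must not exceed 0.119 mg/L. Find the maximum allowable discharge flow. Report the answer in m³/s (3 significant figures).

6.8 µg/L = 0.0068 mg/L.
Mass balance at complete mixing: C_std·(Q_w + Q_r) = Q_w·C_e + Q_r·C_b.
Rearranging, Q_w = Q_r·(C_std − C_b)/(C_e − C_std) = 0.70·(0.119 − 0.0068) / (1.4 − 0.119) = 0.06131 m³/s.

0.0613 m³/s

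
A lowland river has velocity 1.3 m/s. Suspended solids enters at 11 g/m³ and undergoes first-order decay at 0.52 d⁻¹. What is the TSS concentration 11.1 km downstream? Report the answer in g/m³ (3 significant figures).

Travel time t = 11.1 km / 1.3 m/s = 1.11e+04/1.3 = 8538 s = 0.09882 d.
First-order decay: C = 11·exp(−0.52·0.09882) = 11·0.9499 = 10.45 g/m³.

10.4 g/m³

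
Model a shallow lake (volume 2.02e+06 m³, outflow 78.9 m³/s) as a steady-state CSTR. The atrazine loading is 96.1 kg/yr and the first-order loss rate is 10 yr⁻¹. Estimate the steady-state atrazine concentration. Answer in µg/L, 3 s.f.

Outflow Q = 78.9 m³/s × 3.156e+07 s/yr = 2.49e+09 m³/yr.
Steady-state CSTR mass balance: W = Q·C + k·V·C, so C = W/(Q + kV).
Q + kV = 2.49e+09 + 10·2.02e+06 = 2.51e+09 m³/yr.
C = 96.1/2.51e+09 = 3.829e-08 kg/m³ = 3.829e-05 mg/L = 0.03829 µg/L.

0.0383 µg/L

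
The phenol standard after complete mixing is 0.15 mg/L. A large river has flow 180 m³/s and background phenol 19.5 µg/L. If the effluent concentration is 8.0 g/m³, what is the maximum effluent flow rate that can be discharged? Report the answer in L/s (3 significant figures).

2990 L/s

19.5 µg/L = 0.0195 mg/L.
Mass balance at complete mixing: C_std·(Q_w + Q_r) = Q_w·C_e + Q_r·C_b.
Rearranging, Q_w = Q_r·(C_std − C_b)/(C_e − C_std) = 180·(0.15 − 0.0195) / (8 − 0.15) = 2.992 m³/s.
= 2992 L/s.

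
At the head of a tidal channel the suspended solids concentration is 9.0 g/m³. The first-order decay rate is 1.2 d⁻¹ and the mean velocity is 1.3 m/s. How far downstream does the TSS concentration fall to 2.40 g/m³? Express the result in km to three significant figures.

124 km

From C = C₀·e^(−kt), t = ln(C₀/C)/k = ln(9.0/2.40)/1.2 = 1.322/1.2 = 1.101 d.
Distance = v·t = 1.3 m/s × 9.517e+04 s = 1.237e+05 m = 123.7 km.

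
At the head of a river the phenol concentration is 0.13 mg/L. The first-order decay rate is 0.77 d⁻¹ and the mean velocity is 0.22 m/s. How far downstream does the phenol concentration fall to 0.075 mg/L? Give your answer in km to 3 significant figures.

From C = C₀·e^(−kt), t = ln(C₀/C)/k = ln(0.13/0.075)/0.77 = 0.55/0.77 = 0.7143 d.
Distance = v·t = 0.22 m/s × 6.172e+04 s = 1.358e+04 m = 13.58 km.

13.6 km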